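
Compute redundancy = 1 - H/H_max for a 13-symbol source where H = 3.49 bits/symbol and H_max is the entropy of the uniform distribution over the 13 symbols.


H_max = log2(K) = log2(13) = 3.7004 bits/symbol. Redundancy = 1 - H/H_max = 1 - 3.49/3.7004 = 1 - 0.9431 = 0.0569

0.0569


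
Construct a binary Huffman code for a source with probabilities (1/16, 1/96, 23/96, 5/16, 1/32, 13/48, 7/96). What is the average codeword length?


Huffman construction (repeatedly merge the two least-probable nodes; each merge adds 1 bit to every symbol beneath it): 1/96 + 1/32 = 1/24; 1/24 + 1/16 = 5/48; 7/96 + 5/48 = 17/96; 17/96 + 23/96 = 5/12; 13/48 + 5/16 = 7/12; 5/12 + 7/12 = 1. Resulting codeword lengths (in the order the probabilities were given): (4, 5, 2, 2, 5, 2, 3). L_avg = sum(p_i * l_i) = 1/16*4 + 1/96*5 + 23/96*2 + 5/16*2 + 1/32*5 + 13/48*2 + 7/96*3 = 223/96 = 2.3229

2.3229 bits


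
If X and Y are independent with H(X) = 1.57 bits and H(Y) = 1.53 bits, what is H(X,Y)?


For independent variables, H(X,Y) = H(X) + H(Y) = 1.57 + 1.53 = 3.1

3.1 bits


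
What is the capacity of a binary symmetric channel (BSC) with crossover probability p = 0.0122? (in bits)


H(p) = -p*log2(p) - (1-p)*log2(1-p) = -0.0122*log2(0.0122) - 0.9878*log2(0.9878) = 0.077555 + 0.017493 = 0.095. C = 1 - H(p) = 1 - 0.095 = 0.905

0.905 bits


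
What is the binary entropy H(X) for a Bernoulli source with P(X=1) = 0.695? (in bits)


H = -p*log2(p) - (1-p)*log2(1-p). -0.695*log2(0.695) = 0.364816; -0.305*log2(0.305) = 0.522501. H = 0.364816 + 0.522501 = 0.8873

0.8873 bits


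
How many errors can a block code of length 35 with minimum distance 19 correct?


Correction capability = floor((d-1)/2) = floor((19-1)/2) = 9

9 errors


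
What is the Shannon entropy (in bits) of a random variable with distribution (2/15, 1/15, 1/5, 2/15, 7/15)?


H = -sum(p_i * log2(p_i)). Terms: -(2/15)*log2(2/15) = 0.387585; -(1/15)*log2(1/15) = 0.260459; -(1/5)*log2(1/5) = 0.464386; -(2/15)*log2(2/15) = 0.387585; -(7/15)*log2(7/15) = 0.513117. H = 0.387585 + 0.260459 + 0.464386 + 0.387585 + 0.513117 = 2.0131

2.0131 bits


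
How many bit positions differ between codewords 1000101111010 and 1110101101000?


Count differing positions: . ^ ^ . . . . . ^ . . ^ . = 4 differences

4


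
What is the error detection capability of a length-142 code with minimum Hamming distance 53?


Detection capability = d_min - 1 = 53 - 1 = 52

52 errors


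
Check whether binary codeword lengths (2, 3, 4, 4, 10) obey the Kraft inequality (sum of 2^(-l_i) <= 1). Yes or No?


Kraft sum = sum(2^(-l_i)) = 0.501, need <= 1. Result: satisfied (a binary prefix-free code with these lengths exists)

Yes


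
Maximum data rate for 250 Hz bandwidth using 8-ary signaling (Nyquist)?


Rate = 2 * B * log2(M) = 2 * 250 * 3.0 = 1500.0

1500.0 bps


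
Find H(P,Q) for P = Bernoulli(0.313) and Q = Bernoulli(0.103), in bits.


H(P,Q) = -p*log2(q) - (1-p)*log2(1-q). -0.313*log2(0.103) = 1.026416; -0.687*log2(0.897) = 0.107735. H(P,Q) = 1.026416 + 0.107735 = 1.1342

1.1342 bits


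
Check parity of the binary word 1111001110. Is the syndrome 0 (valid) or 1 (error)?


Syndrome = XOR of all bits = 1 XOR 1 XOR 1 XOR 1 XOR 0 XOR 0 XOR 1 XOR 1 XOR 1 XOR 0 = 1

1


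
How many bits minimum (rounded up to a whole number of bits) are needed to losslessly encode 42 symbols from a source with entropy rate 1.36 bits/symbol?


Minimum bits >= n * H = 42 * 1.36 = 57.12, rounded up to a whole number of bits = 58

58 bits


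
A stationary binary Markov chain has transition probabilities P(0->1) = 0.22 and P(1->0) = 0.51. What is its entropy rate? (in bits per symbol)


Stationary distribution: pi_0 = p10/(p01+p10) = 0.6986, pi_1 = 0.3014. Entropy rate H' = pi_0*H(p01) + pi_1*H(p10) = 0.6986*0.7602 + 0.3014*0.9997 = 0.8324

0.8324 bits/symbol


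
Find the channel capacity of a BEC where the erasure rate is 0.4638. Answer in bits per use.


C = 1 - epsilon = 1 - 0.4638 = 0.5362

0.5362 bits


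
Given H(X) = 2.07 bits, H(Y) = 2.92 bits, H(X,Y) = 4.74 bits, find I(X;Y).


I(X;Y) = H(X) + H(Y) - H(X,Y) = 2.07 + 2.92 - 4.74 = 0.25

0.25 bits


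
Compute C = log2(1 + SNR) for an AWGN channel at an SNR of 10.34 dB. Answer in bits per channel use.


SNR_linear = 10^(10.34/10) = 10.8143; C = log2(1 + SNR_linear) = log2(1 + 10.8143) = 3.5625

3.5625 bits/channel use


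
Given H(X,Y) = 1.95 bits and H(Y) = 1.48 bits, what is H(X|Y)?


H(X|Y) = H(X,Y) - H(Y) = 1.95 - 1.48 = 0.47

0.47 bits


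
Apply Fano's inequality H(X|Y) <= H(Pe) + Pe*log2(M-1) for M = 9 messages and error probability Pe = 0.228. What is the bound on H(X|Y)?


H(Pe) = -Pe*log2(Pe) - (1-Pe)*log2(1-Pe) = -0.228*log2(0.228) - 0.772*log2(0.772) = 0.486300 + 0.288209 = 0.7745. Pe*log2(M-1) = 0.228*log2(8) = 0.684000. Bound = H(Pe) + Pe*log2(M-1) = 0.486300 + 0.288209 + 0.684000 = 1.4585

1.4585 bits


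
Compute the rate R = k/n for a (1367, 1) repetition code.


Rate = k/n = 1/1367

1/1367


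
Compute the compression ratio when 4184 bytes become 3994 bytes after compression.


Ratio = original / compressed = 4184 / 3994 = 1.0476

1.0476


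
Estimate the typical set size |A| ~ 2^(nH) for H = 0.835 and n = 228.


log2|A_typical| = nH = 228 * 0.835 = 190.38, so |A_typical| ~ 2^190.38 = 2.042e+57

2.042e+57


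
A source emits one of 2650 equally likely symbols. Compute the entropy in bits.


H = log2(n) = log2(2650) = 11.3718

11.3718 bits


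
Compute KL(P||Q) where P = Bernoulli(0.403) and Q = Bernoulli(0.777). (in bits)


KL = p*log2(p/q) + (1-p)*log2((1-p)/(1-q)) = 0.403*log2(0.403/0.777) + 0.597*log2(0.597/0.223) = 0.4665

0.4665 bits


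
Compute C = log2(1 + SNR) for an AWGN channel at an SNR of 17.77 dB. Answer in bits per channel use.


SNR_linear = 10^(17.77/10) = 59.8412; C = log2(1 + SNR_linear) = log2(1 + 59.8412) = 5.927

5.927 bits/channel use


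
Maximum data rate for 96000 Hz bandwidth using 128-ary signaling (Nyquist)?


Rate = 2 * B * log2(M) = 2 * 96000 * 7.0 = 1344000.0

1344000.0 bps


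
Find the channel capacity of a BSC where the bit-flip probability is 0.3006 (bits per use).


H(p) = -p*log2(p) - (1-p)*log2(1-p) = -0.3006*log2(0.3006) - 0.6994*log2(0.6994) = 0.521265 + 0.360758 = 0.882. C = 1 - H(p) = 1 - 0.882 = 0.118

0.118 bits


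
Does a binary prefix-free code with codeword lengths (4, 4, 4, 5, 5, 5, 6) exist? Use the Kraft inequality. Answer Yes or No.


Kraft sum = sum(2^(-l_i)) = 0.2969, need <= 1. Result: satisfied (a binary prefix-free code with these lengths exists)

Yes


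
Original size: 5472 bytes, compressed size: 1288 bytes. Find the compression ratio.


Ratio = original / compressed = 5472 / 1288 = 4.2484

4.2484


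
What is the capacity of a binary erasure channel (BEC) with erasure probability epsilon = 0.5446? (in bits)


C = 1 - epsilon = 1 - 0.5446 = 0.4554

0.4554 bits


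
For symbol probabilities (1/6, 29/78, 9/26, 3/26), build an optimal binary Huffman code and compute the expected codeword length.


Huffman construction (repeatedly merge the two least-probable nodes; each merge adds 1 bit to every symbol beneath it): 3/26 + 1/6 = 11/39; 11/39 + 9/26 = 49/78; 29/78 + 49/78 = 1. Resulting codeword lengths (in the order the probabilities were given): (3, 1, 2, 3). L_avg = sum(p_i * l_i) = 1/6*3 + 29/78*1 + 9/26*2 + 3/26*3 = 149/78 = 1.9103

1.9103 bits


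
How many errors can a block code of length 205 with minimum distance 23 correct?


Correction capability = floor((d-1)/2) = floor((23-1)/2) = 11

11 errors


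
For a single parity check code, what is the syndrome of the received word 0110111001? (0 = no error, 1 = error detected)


Syndrome = XOR of all bits = 0 XOR 1 XOR 1 XOR 0 XOR 1 XOR 1 XOR 1 XOR 0 XOR 0 XOR 1 = 0

0


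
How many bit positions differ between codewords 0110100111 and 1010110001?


Count differing positions: ^ ^ . . . ^ . ^ ^ . = 5 differences

5


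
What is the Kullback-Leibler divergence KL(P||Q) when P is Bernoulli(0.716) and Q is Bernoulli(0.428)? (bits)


KL = p*log2(p/q) + (1-p)*log2((1-p)/(1-q)) = 0.716*log2(0.716/0.428) + 0.284*log2(0.284/0.572) = 0.2446

0.2446 bits


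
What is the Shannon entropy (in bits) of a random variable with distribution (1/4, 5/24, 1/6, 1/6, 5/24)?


H = -sum(p_i * log2(p_i)). Terms: -(1/4)*log2(1/4) = 0.500000; -(5/24)*log2(5/24) = 0.471466; -(1/6)*log2(1/6) = 0.430827; -(1/6)*log2(1/6) = 0.430827; -(5/24)*log2(5/24) = 0.471466. H = 0.500000 + 0.471466 + 0.430827 + 0.430827 + 0.471466 = 2.3046

2.3046 bits


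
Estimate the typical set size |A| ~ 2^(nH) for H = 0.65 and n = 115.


log2|A_typical| = nH = 115 * 0.65 = 74.75, so |A_typical| ~ 2^74.75 = 3.177e+22

3.177e+22


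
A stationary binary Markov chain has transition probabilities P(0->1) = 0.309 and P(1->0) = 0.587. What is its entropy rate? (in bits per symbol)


Stationary distribution: pi_0 = p10/(p01+p10) = 0.6551, pi_1 = 0.3449. Entropy rate H' = pi_0*H(p01) + pi_1*H(p10) = 0.6551*0.892 + 0.3449*0.978 = 0.9217

0.9217 bits/symbol


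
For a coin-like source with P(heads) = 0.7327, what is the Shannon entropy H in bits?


H = -p*log2(p) - (1-p)*log2(1-p). -0.7327*log2(0.7327) = 0.328767; -0.2673*log2(0.2673) = 0.508797. H = 0.328767 + 0.508797 = 0.8376

0.8376 bits


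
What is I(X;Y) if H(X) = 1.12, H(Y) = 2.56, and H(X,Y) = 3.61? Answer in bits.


I(X;Y) = H(X) + H(Y) - H(X,Y) = 1.12 + 2.56 - 3.61 = 0.07

0.07 bits


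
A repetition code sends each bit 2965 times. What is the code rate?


Rate = k/n = 1/2965

1/2965


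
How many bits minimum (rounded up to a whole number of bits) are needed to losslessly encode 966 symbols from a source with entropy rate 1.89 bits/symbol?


Minimum bits >= n * H = 966 * 1.89 = 1825.74, rounded up to a whole number of bits = 1826

1826 bits


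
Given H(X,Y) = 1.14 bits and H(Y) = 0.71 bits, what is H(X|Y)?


H(X|Y) = H(X,Y) - H(Y) = 1.14 - 0.71 = 0.43

0.43 bits


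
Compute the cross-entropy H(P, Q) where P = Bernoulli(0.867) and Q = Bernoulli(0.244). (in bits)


H(P,Q) = -p*log2(q) - (1-p)*log2(1-q). -0.867*log2(0.244) = 1.764386; -0.133*log2(0.756) = 0.053671. H(P,Q) = 1.764386 + 0.053671 = 1.8181

1.8181 bits


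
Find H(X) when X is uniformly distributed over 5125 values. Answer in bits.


H = log2(n) = log2(5125) = 12.3233

12.3233 bits


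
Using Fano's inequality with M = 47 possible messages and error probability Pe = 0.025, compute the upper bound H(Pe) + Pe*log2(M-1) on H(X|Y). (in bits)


H(Pe) = -Pe*log2(Pe) - (1-Pe)*log2(1-Pe) = -0.025*log2(0.025) - 0.975*log2(0.975) = 0.133048 + 0.035613 = 0.1687. Pe*log2(M-1) = 0.025*log2(46) = 0.138089. Bound = H(Pe) + Pe*log2(M-1) = 0.133048 + 0.035613 + 0.138089 = 0.3067

0.3067 bits


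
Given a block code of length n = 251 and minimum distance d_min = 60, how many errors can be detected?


Detection capability = d_min - 1 = 60 - 1 = 59

59 errors


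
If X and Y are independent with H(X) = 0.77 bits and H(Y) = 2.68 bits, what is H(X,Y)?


For independent variables, H(X,Y) = H(X) + H(Y) = 0.77 + 2.68 = 3.45

3.45 bits


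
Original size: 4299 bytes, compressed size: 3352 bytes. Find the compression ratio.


Ratio = original / compressed = 4299 / 3352 = 1.2825

1.2825


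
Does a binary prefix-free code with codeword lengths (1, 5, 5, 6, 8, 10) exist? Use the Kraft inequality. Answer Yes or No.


Kraft sum = sum(2^(-l_i)) = 0.583, need <= 1. Result: satisfied (a binary prefix-free code with these lengths exists)

Yes


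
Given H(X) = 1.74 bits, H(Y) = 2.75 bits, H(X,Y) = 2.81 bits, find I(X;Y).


I(X;Y) = H(X) + H(Y) - H(X,Y) = 1.74 + 2.75 - 2.81 = 1.68

1.68 bits


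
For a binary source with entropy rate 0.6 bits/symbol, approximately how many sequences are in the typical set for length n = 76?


log2|A_typical| = nH = 76 * 0.6 = 45.6, so |A_typical| ~ 2^45.6 = 5.333e+13

5.333e+13


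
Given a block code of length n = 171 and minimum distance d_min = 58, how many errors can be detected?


Detection capability = d_min - 1 = 58 - 1 = 57

57 errors


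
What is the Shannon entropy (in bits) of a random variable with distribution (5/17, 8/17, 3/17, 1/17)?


H = -sum(p_i * log2(p_i)). Terms: -(5/17)*log2(5/17) = 0.519275; -(8/17)*log2(8/17) = 0.511747; -(3/17)*log2(3/17) = 0.441618; -(1/17)*log2(1/17) = 0.240439. H = 0.519275 + 0.511747 + 0.441618 + 0.240439 = 1.7131

1.7131 bits


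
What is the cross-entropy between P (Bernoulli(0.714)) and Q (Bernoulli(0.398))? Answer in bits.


H(P,Q) = -p*log2(q) - (1-p)*log2(1-q). -0.714*log2(0.398) = 0.949020; -0.286*log2(0.602) = 0.209399. H(P,Q) = 0.949020 + 0.209399 = 1.1584

1.1584 bits


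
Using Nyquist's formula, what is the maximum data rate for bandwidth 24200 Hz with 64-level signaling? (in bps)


Rate = 2 * B * log2(M) = 2 * 24200 * 6.0 = 290400.0

290400.0 bps


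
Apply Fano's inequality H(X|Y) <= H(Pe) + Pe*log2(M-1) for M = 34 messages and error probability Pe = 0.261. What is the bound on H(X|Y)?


H(Pe) = -Pe*log2(Pe) - (1-Pe)*log2(1-Pe) = -0.261*log2(0.261) - 0.739*log2(0.739) = 0.505786 + 0.322465 = 0.8283. Pe*log2(M-1) = 0.261*log2(33) = 1.316587. Bound = H(Pe) + Pe*log2(M-1) = 0.505786 + 0.322465 + 1.316587 = 2.1448

2.1448 bits


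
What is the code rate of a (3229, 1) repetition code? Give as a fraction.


Rate = k/n = 1/3229

1/3229


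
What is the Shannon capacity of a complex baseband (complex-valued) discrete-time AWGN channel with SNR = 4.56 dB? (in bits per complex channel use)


SNR_linear = 10^(4.56/10) = 2.8576; C = log2(1 + SNR_linear) = log2(1 + 2.8576) = 1.9477

1.9477 bits/channel use


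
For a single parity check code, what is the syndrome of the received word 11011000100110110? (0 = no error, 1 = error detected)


Syndrome = XOR of all bits = 1 XOR 1 XOR 0 XOR 1 XOR 1 XOR 0 XOR 0 XOR 0 XOR 1 XOR 0 XOR 0 XOR 1 XOR 1 XOR 0 XOR 1 XOR 1 XOR 0 = 1

1


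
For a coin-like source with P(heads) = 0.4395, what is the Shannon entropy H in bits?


H = -p*log2(p) - (1-p)*log2(1-p). -0.4395*log2(0.4395) = 0.521276; -0.5605*log2(0.5605) = 0.468137. H = 0.521276 + 0.468137 = 0.9894

0.9894 bits


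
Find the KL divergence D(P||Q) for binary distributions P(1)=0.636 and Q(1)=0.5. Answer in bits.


KL = p*log2(p/q) + (1-p)*log2((1-p)/(1-q)) = 0.636*log2(0.636/0.5) + 0.364*log2(0.364/0.5) = 0.054

0.054 bits


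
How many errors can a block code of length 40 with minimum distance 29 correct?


Correction capability = floor((d-1)/2) = floor((29-1)/2) = 14

14 errors


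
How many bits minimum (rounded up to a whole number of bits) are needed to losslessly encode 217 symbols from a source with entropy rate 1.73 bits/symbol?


Minimum bits >= n * H = 217 * 1.73 = 375.41, rounded up to a whole number of bits = 376

376 bits


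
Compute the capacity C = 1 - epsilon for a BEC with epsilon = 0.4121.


C = 1 - epsilon = 1 - 0.4121 = 0.5879

0.5879 bits


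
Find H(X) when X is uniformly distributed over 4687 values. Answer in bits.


H = log2(n) = log2(4687) = 12.1944

12.1944 bits


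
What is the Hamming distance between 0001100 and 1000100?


Count differing positions: ^ . . ^ . . . = 2 differences

2


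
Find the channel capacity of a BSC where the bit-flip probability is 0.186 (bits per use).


H(p) = -p*log2(p) - (1-p)*log2(1-p) = -0.186*log2(0.186) - 0.814*log2(0.814) = 0.451352 + 0.241676 = 0.693. C = 1 - H(p) = 1 - 0.693 = 0.307

0.307 bits


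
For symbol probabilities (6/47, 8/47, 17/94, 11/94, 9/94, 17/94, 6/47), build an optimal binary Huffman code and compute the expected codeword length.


Huffman construction (repeatedly merge the two least-probable nodes; each merge adds 1 bit to every symbol beneath it): 9/94 + 11/94 = 10/47; 6/47 + 6/47 = 12/47; 8/47 + 17/94 = 33/94; 17/94 + 10/47 = 37/94; 12/47 + 33/94 = 57/94; 37/94 + 57/94 = 1. Resulting codeword lengths (in the order the probabilities were given): (3, 3, 3, 3, 3, 2, 3). L_avg = sum(p_i * l_i) = 6/47*3 + 8/47*3 + 17/94*3 + 11/94*3 + 9/94*3 + 17/94*2 + 6/47*3 = 265/94 = 2.8191

2.8191 bits


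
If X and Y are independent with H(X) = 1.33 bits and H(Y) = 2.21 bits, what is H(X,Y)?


For independent variables, H(X,Y) = H(X) + H(Y) = 1.33 + 2.21 = 3.54

3.54 bits


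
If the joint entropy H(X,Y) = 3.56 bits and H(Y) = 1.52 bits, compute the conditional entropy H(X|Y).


H(X|Y) = H(X,Y) - H(Y) = 3.56 - 1.52 = 2.04

2.04 bits


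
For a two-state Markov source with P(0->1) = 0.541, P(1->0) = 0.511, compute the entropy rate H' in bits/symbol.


Stationary distribution: pi_0 = p10/(p01+p10) = 0.4857, pi_1 = 0.5143. Entropy rate H' = pi_0*H(p01) + pi_1*H(p10) = 0.4857*0.9951 + 0.5143*0.9997 = 0.9975

0.9975 bits/symbol


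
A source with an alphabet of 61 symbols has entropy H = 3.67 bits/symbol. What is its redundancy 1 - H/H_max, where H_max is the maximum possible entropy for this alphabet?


H_max = log2(K) = log2(61) = 5.9307 bits/symbol. Redundancy = 1 - H/H_max = 1 - 3.67/5.9307 = 1 - 0.6188 = 0.3812

0.3812


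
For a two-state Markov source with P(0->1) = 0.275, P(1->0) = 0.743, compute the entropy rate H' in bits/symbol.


Stationary distribution: pi_0 = p10/(p01+p10) = 0.7299, pi_1 = 0.2701. Entropy rate H' = pi_0*H(p01) + pi_1*H(p10) = 0.7299*0.8485 + 0.2701*0.8222 = 0.8414

0.8414 bits/symbol


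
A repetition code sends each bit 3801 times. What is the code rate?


Rate = k/n = 1/3801

1/3801


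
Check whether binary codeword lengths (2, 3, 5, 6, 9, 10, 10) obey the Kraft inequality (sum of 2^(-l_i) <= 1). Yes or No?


Kraft sum = sum(2^(-l_i)) = 0.4258, need <= 1. Result: satisfied (a binary prefix-free code with these lengths exists)

Yes


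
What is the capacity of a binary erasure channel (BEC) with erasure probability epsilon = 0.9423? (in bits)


C = 1 - epsilon = 1 - 0.9423 = 0.0577

0.0577 bits


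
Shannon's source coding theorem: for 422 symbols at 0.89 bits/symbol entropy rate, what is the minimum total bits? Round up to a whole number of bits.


Minimum bits >= n * H = 422 * 0.89 = 375.58, rounded up to a whole number of bits = 376

376 bits


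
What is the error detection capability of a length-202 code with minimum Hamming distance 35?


Detection capability = d_min - 1 = 35 - 1 = 34

34 errors


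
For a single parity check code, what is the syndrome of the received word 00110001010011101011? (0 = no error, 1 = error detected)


Syndrome = XOR of all bits = 0 XOR 0 XOR 1 XOR 1 XOR 0 XOR 0 XOR 0 XOR 1 XOR 0 XOR 1 XOR 0 XOR 0 XOR 1 XOR 1 XOR 1 XOR 0 XOR 1 XOR 0 XOR 1 XOR 1 = 0

0


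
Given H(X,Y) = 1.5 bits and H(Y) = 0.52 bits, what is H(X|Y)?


H(X|Y) = H(X,Y) - H(Y) = 1.5 - 0.52 = 0.98

0.98 bits


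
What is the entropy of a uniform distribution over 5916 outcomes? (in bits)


H = log2(n) = log2(5916) = 12.5304

12.5304 bits


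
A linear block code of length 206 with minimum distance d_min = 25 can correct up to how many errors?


Correction capability = floor((d-1)/2) = floor((25-1)/2) = 12

12 errors


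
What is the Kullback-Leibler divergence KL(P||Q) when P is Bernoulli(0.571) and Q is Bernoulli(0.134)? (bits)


KL = p*log2(p/q) + (1-p)*log2((1-p)/(1-q)) = 0.571*log2(0.571/0.134) + 0.429*log2(0.429/0.866) = 0.7594

0.7594 bits


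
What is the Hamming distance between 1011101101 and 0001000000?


Count differing positions: ^ . ^ . ^ . ^ ^ . ^ = 6 differences

6


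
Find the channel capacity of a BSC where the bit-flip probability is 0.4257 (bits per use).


H(p) = -p*log2(p) - (1-p)*log2(1-p) = -0.4257*log2(0.4257) - 0.5743*log2(0.5743) = 0.524501 + 0.459511 = 0.984. C = 1 - H(p) = 1 - 0.984 = 0.016

0.016 bits


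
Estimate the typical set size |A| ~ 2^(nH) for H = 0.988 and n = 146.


log2|A_typical| = nH = 146 * 0.988 = 144.248, so |A_typical| ~ 2^144.248 = 2.648e+43

2.648e+43


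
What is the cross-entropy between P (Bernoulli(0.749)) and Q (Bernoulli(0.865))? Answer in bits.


H(P,Q) = -p*log2(q) - (1-p)*log2(1-q). -0.749*log2(0.865) = 0.156712; -0.251*log2(0.135) = 0.725131. H(P,Q) = 0.156712 + 0.725131 = 0.8818

0.8818 bits


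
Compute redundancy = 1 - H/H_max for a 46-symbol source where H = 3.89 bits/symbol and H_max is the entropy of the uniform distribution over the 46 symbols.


H_max = log2(K) = log2(46) = 5.5236 bits/symbol. Redundancy = 1 - H/H_max = 1 - 3.89/5.5236 = 1 - 0.7043 = 0.2957

0.2957


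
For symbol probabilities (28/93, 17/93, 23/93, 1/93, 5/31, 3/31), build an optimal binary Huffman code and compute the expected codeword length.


Huffman construction (repeatedly merge the two least-probable nodes; each merge adds 1 bit to every symbol beneath it): 1/93 + 3/31 = 10/93; 10/93 + 5/31 = 25/93; 17/93 + 23/93 = 40/93; 25/93 + 28/93 = 53/93; 40/93 + 53/93 = 1. Resulting codeword lengths (in the order the probabilities were given): (2, 2, 2, 4, 3, 4). L_avg = sum(p_i * l_i) = 28/93*2 + 17/93*2 + 23/93*2 + 1/93*4 + 5/31*3 + 3/31*4 = 221/93 = 2.3763

2.3763 bits


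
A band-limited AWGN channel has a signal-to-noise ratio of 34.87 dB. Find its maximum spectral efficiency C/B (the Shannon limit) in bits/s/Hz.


SNR_linear = 10^(34.87/10) = 3069.022; C/B = log2(1 + SNR_linear) = log2(1 + 3069.022) = 11.584

11.584 bits/s/Hz


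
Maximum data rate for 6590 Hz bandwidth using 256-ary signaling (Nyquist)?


Rate = 2 * B * log2(M) = 2 * 6590 * 8.0 = 105440.0

105440.0 bps


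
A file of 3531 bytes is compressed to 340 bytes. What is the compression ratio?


Ratio = original / compressed = 3531 / 340 = 10.3853

10.3853


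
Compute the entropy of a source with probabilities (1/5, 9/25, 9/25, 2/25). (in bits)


H = -sum(p_i * log2(p_i)). Terms: -(1/5)*log2(1/5) = 0.464386; -(9/25)*log2(9/25) = 0.530615; -(9/25)*log2(9/25) = 0.530615; -(2/25)*log2(2/25) = 0.291508. H = 0.464386 + 0.530615 + 0.530615 + 0.291508 = 1.8171

1.8171 bits


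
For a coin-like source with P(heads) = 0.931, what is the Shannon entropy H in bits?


H = -p*log2(p) - (1-p)*log2(1-p). -0.931*log2(0.931) = 0.096030; -0.069*log2(0.069) = 0.266151. H = 0.096030 + 0.266151 = 0.3622

0.3622 bits


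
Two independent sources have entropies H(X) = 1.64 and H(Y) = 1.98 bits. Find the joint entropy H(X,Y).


For independent variables, H(X,Y) = H(X) + H(Y) = 1.64 + 1.98 = 3.62

3.62 bits


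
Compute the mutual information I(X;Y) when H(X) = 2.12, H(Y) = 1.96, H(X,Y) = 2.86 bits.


I(X;Y) = H(X) + H(Y) - H(X,Y) = 2.12 + 1.96 - 2.86 = 1.22

1.22 bits


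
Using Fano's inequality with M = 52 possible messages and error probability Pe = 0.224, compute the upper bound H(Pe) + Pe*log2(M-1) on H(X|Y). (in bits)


H(Pe) = -Pe*log2(Pe) - (1-Pe)*log2(1-Pe) = -0.224*log2(0.224) - 0.776*log2(0.776) = 0.483488 + 0.283916 = 0.7674. Pe*log2(M-1) = 0.224*log2(51) = 1.270623. Bound = H(Pe) + Pe*log2(M-1) = 0.483488 + 0.283916 + 1.270623 = 2.038

2.038 bits


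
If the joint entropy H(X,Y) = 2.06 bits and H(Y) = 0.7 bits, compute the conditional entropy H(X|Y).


H(X|Y) = H(X,Y) - H(Y) = 2.06 - 0.7 = 1.36

1.36 bits


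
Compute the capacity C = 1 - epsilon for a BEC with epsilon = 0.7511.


C = 1 - epsilon = 1 - 0.7511 = 0.2489

0.2489 bits


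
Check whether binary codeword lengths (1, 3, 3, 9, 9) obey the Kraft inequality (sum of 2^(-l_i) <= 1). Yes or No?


Kraft sum = sum(2^(-l_i)) = 0.7539, need <= 1. Result: satisfied (a binary prefix-free code with these lengths exists)

Yes


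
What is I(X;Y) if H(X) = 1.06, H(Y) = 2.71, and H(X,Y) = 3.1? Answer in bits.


I(X;Y) = H(X) + H(Y) - H(X,Y) = 1.06 + 2.71 - 3.1 = 0.67

0.67 bits


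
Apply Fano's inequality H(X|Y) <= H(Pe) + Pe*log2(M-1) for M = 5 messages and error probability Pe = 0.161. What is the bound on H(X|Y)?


H(Pe) = -Pe*log2(Pe) - (1-Pe)*log2(1-Pe) = -0.161*log2(0.161) - 0.839*log2(0.839) = 0.424214 + 0.212483 = 0.6367. Pe*log2(M-1) = 0.161*log2(4) = 0.322000. Bound = H(Pe) + Pe*log2(M-1) = 0.424214 + 0.212483 + 0.322000 = 0.9587

0.9587 bits


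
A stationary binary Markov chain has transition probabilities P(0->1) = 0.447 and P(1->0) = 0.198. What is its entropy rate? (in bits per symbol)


Stationary distribution: pi_0 = p10/(p01+p10) = 0.307, pi_1 = 0.693. Entropy rate H' = pi_0*H(p01) + pi_1*H(p10) = 0.307*0.9919 + 0.693*0.7179 = 0.802

0.802 bits/symbol


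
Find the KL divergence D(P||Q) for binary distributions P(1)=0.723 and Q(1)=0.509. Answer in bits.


KL = p*log2(p/q) + (1-p)*log2((1-p)/(1-q)) = 0.723*log2(0.723/0.509) + 0.277*log2(0.277/0.491) = 0.1373

0.1373 bits


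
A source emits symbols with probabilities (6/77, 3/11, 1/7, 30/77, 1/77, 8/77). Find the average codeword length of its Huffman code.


Huffman construction (repeatedly merge the two least-probable nodes; each merge adds 1 bit to every symbol beneath it): 1/77 + 6/77 = 1/11; 1/11 + 8/77 = 15/77; 1/7 + 15/77 = 26/77; 3/11 + 26/77 = 47/77; 30/77 + 47/77 = 1. Resulting codeword lengths (in the order the probabilities were given): (5, 2, 3, 1, 5, 4). L_avg = sum(p_i * l_i) = 6/77*5 + 3/11*2 + 1/7*3 + 30/77*1 + 1/77*5 + 8/77*4 = 172/77 = 2.2338

2.2338 bits


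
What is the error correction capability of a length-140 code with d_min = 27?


Correction capability = floor((d-1)/2) = floor((27-1)/2) = 13

13 errors


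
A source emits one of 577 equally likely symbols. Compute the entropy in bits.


H = log2(n) = log2(577) = 9.1724

9.1724 bits


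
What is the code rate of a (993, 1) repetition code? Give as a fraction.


Rate = k/n = 1/993

1/993


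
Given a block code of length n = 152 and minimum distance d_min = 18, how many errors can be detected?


Detection capability = d_min - 1 = 18 - 1 = 17

17 errors


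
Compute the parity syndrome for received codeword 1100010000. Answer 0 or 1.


Syndrome = XOR of all bits = 1 XOR 1 XOR 0 XOR 0 XOR 0 XOR 1 XOR 0 XOR 0 XOR 0 XOR 0 = 1

1


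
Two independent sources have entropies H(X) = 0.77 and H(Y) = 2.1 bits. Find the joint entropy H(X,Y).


For independent variables, H(X,Y) = H(X) + H(Y) = 0.77 + 2.1 = 2.87

2.87 bits


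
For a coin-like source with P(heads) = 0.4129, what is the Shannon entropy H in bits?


H = -p*log2(p) - (1-p)*log2(1-p). -0.4129*log2(0.4129) = 0.526916; -0.5871*log2(0.5871) = 0.451082. H = 0.526916 + 0.451082 = 0.978

0.978 bits


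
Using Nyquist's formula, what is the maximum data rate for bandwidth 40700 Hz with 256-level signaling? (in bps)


Rate = 2 * B * log2(M) = 2 * 40700 * 8.0 = 651200.0

651200.0 bps


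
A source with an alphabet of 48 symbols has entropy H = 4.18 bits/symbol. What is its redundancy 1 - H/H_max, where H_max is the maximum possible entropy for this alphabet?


H_max = log2(K) = log2(48) = 5.585 bits/symbol. Redundancy = 1 - H/H_max = 1 - 4.18/5.585 = 1 - 0.7484 = 0.2516

0.2516


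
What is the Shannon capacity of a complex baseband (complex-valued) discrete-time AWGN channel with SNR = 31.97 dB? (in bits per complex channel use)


SNR_linear = 10^(31.97/10) = 1573.9829; C = log2(1 + SNR_linear) = log2(1 + 1573.9829) = 10.6211

10.6211 bits/channel use


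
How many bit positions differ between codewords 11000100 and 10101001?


Count differing positions: . ^ ^ . ^ ^ . ^ = 5 differences

5


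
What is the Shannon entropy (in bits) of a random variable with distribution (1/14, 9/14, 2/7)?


H = -sum(p_i * log2(p_i)). Terms: -(1/14)*log2(1/14) = 0.271954; -(9/14)*log2(9/14) = 0.409776; -(2/7)*log2(2/7) = 0.516387. H = 0.271954 + 0.409776 + 0.516387 = 1.1981

1.1981 bits


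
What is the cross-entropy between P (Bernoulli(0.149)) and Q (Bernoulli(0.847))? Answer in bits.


H(P,Q) = -p*log2(q) - (1-p)*log2(1-q). -0.149*log2(0.847) = 0.035695; -0.851*log2(0.153) = 2.304845. H(P,Q) = 0.035695 + 2.304845 = 2.3405

2.3405 bits


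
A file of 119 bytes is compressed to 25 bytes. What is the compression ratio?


Ratio = original / compressed = 119 / 25 = 4.76

4.76


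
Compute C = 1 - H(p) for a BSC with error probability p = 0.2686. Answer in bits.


H(p) = -p*log2(p) - (1-p)*log2(1-p) = -0.2686*log2(0.2686) - 0.7314*log2(0.7314) = 0.509392 + 0.330057 = 0.8394. C = 1 - H(p) = 1 - 0.8394 = 0.1606

0.1606 bits


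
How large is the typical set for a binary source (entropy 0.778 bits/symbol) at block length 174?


log2|A_typical| = nH = 174 * 0.778 = 135.372, so |A_typical| ~ 2^135.372 = 5.637e+40

5.637e+40


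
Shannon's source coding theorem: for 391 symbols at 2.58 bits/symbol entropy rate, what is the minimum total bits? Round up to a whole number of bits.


Minimum bits >= n * H = 391 * 2.58 = 1008.78, rounded up to a whole number of bits = 1009

1009 bits


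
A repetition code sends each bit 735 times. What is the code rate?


Rate = k/n = 1/735

1/735


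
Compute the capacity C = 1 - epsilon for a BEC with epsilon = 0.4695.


C = 1 - epsilon = 1 - 0.4695 = 0.5305

0.5305 bits


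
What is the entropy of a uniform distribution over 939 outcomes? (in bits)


H = log2(n) = log2(939) = 9.875

9.875 bits


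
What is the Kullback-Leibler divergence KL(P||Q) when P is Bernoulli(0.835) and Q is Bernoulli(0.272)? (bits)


KL = p*log2(p/q) + (1-p)*log2((1-p)/(1-q)) = 0.835*log2(0.835/0.272) + 0.165*log2(0.165/0.728) = 0.9978

0.9978 bits


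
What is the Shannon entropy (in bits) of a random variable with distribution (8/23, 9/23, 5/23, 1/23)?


H = -sum(p_i * log2(p_i)). Terms: -(8/23)*log2(8/23) = 0.529935; -(9/23)*log2(9/23) = 0.529684; -(5/23)*log2(5/23) = 0.478616; -(1/23)*log2(1/23) = 0.196677. H = 0.529935 + 0.529684 + 0.478616 + 0.196677 = 1.7349

1.7349 bits


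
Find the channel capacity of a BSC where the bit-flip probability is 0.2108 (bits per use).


H(p) = -p*log2(p) - (1-p)*log2(1-p) = -0.2108*log2(0.2108) - 0.7892*log2(0.7892) = 0.473468 + 0.269541 = 0.743. C = 1 - H(p) = 1 - 0.743 = 0.257

0.257 bits


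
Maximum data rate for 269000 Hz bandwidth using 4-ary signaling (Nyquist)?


Rate = 2 * B * log2(M) = 2 * 269000 * 2.0 = 1076000.0

1076000.0 bps


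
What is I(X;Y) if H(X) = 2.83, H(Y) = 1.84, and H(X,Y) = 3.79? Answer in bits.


I(X;Y) = H(X) + H(Y) - H(X,Y) = 2.83 + 1.84 - 3.79 = 0.88

0.88 bits


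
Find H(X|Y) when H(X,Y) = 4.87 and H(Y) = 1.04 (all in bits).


H(X|Y) = H(X,Y) - H(Y) = 4.87 - 1.04 = 3.83

3.83 bits


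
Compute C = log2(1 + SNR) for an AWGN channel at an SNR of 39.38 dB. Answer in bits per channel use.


SNR_linear = 10^(39.38/10) = 8669.6188; C = log2(1 + SNR_linear) = log2(1 + 8669.6188) = 13.0819

13.0819 bits/channel use


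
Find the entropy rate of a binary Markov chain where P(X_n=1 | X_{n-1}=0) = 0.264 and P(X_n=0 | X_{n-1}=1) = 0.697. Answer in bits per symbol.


Stationary distribution: pi_0 = p10/(p01+p10) = 0.7253, pi_1 = 0.2747. Entropy rate H' = pi_0*H(p01) + pi_1*H(p10) = 0.7253*0.8327 + 0.2747*0.8849 = 0.8471

0.8471 bits/symbol


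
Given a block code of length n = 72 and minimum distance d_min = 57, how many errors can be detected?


Detection capability = d_min - 1 = 57 - 1 = 56

56 errors


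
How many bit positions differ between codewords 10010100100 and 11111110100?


Count differing positions: . ^ ^ . ^ . ^ . . . . = 4 differences

4


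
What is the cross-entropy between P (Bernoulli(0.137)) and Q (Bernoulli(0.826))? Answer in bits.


H(P,Q) = -p*log2(q) - (1-p)*log2(1-q). -0.137*log2(0.826) = 0.037783; -0.863*log2(0.174) = 2.177212. H(P,Q) = 0.037783 + 2.177212 = 2.215

2.215 bits


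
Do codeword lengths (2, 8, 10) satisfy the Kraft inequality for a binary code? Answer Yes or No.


Kraft sum = sum(2^(-l_i)) = 0.2549, need <= 1. Result: satisfied (a binary prefix-free code with these lengths exists)

Yes


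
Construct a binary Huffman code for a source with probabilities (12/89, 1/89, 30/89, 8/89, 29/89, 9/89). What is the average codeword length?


Huffman construction (repeatedly merge the two least-probable nodes; each merge adds 1 bit to every symbol beneath it): 1/89 + 8/89 = 9/89; 9/89 + 9/89 = 18/89; 12/89 + 18/89 = 30/89; 29/89 + 30/89 = 59/89; 30/89 + 59/89 = 1. Resulting codeword lengths (in the order the probabilities were given): (2, 4, 2, 4, 2, 3). L_avg = sum(p_i * l_i) = 12/89*2 + 1/89*4 + 30/89*2 + 8/89*4 + 29/89*2 + 9/89*3 = 205/89 = 2.3034

2.3034 bits


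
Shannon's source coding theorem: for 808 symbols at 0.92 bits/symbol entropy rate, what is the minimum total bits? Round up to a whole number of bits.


Minimum bits >= n * H = 808 * 0.92 = 743.36, rounded up to a whole number of bits = 744

744 bits


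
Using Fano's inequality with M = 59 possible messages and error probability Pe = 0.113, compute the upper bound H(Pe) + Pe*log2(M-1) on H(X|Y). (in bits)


H(Pe) = -Pe*log2(Pe) - (1-Pe)*log2(1-Pe) = -0.113*log2(0.113) - 0.887*log2(0.887) = 0.355453 + 0.153446 = 0.5089. Pe*log2(M-1) = 0.113*log2(58) = 0.661952. Bound = H(Pe) + Pe*log2(M-1) = 0.355453 + 0.153446 + 0.661952 = 1.1709

1.1709 bits


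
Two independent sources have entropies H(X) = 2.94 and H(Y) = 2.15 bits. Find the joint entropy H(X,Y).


For independent variables, H(X,Y) = H(X) + H(Y) = 2.94 + 2.15 = 5.09

5.09 bits


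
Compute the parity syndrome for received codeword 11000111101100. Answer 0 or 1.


Syndrome = XOR of all bits = 1 XOR 1 XOR 0 XOR 0 XOR 0 XOR 1 XOR 1 XOR 1 XOR 1 XOR 0 XOR 1 XOR 1 XOR 0 XOR 0 = 0

0


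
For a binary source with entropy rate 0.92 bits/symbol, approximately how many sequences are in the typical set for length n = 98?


log2|A_typical| = nH = 98 * 0.92 = 90.16, so |A_typical| ~ 2^90.16 = 1.383e+27

1.383e+27


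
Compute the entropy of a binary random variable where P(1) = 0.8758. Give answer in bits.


H = -p*log2(p) - (1-p)*log2(1-p). -0.8758*log2(0.8758) = 0.167564; -0.1242*log2(0.1242) = 0.373750. H = 0.167564 + 0.373750 = 0.5413

0.5413 bits


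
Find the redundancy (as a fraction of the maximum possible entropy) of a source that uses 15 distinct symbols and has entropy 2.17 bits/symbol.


H_max = log2(K) = log2(15) = 3.9069 bits/symbol. Redundancy = 1 - H/H_max = 1 - 2.17/3.9069 = 1 - 0.5554 = 0.4446

0.4446


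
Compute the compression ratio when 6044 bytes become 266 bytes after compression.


Ratio = original / compressed = 6044 / 266 = 22.7218

22.7218


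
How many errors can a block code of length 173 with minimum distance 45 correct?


Correction capability = floor((d-1)/2) = floor((45-1)/2) = 22

22 errors


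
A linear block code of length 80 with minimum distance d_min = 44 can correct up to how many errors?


Correction capability = floor((d-1)/2) = floor((44-1)/2) = 21

21 errors


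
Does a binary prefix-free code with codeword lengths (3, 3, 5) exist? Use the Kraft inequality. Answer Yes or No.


Kraft sum = sum(2^(-l_i)) = 0.2812, need <= 1. Result: satisfied (a binary prefix-free code with these lengths exists)

Yes


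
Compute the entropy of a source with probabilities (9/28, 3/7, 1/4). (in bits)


H = -sum(p_i * log2(p_i)). Terms: -(9/28)*log2(9/28) = 0.526317; -(3/7)*log2(3/7) = 0.523882; -(1/4)*log2(1/4) = 0.500000. H = 0.526317 + 0.523882 + 0.500000 = 1.5502

1.5502 bits


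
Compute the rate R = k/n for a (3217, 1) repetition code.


Rate = k/n = 1/3217

1/3217


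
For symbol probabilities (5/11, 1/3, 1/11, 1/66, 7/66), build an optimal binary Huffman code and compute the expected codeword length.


Huffman construction (repeatedly merge the two least-probable nodes; each merge adds 1 bit to every symbol beneath it): 1/66 + 1/11 = 7/66; 7/66 + 7/66 = 7/33; 7/33 + 1/3 = 6/11; 5/11 + 6/11 = 1. Resulting codeword lengths (in the order the probabilities were given): (1, 2, 4, 4, 3). L_avg = sum(p_i * l_i) = 5/11*1 + 1/3*2 + 1/11*4 + 1/66*4 + 7/66*3 = 41/22 = 1.8636

1.8636 bits


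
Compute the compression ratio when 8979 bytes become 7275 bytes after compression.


Ratio = original / compressed = 8979 / 7275 = 1.2342

1.2342


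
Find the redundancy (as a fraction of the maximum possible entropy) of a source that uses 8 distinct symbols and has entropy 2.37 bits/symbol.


H_max = log2(K) = log2(8) = 3.0 bits/symbol. Redundancy = 1 - H/H_max = 1 - 2.37/3.0 = 1 - 0.79 = 0.21

0.21


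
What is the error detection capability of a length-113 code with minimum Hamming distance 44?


Detection capability = d_min - 1 = 44 - 1 = 43

43 errors


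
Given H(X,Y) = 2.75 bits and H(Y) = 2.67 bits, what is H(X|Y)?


H(X|Y) = H(X,Y) - H(Y) = 2.75 - 2.67 = 0.08

0.08 bits


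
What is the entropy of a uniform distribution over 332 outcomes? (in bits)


H = log2(n) = log2(332) = 8.375

8.375 bits


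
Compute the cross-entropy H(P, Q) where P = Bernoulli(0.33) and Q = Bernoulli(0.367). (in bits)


H(P,Q) = -p*log2(q) - (1-p)*log2(1-q). -0.33*log2(0.367) = 0.477229; -0.67*log2(0.633) = 0.442014. H(P,Q) = 0.477229 + 0.442014 = 0.9192

0.9192 bits


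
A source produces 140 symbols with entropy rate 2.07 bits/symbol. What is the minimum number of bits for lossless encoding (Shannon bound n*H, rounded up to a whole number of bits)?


Minimum bits >= n * H = 140 * 2.07 = 289.8, rounded up to a whole number of bits = 290

290 bits


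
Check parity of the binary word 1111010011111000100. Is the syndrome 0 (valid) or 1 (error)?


Syndrome = XOR of all bits = 1 XOR 1 XOR 1 XOR 1 XOR 0 XOR 1 XOR 0 XOR 0 XOR 1 XOR 1 XOR 1 XOR 1 XOR 1 XOR 0 XOR 0 XOR 0 XOR 1 XOR 0 XOR 0 = 1

1


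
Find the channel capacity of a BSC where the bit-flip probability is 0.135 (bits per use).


H(p) = -p*log2(p) - (1-p)*log2(1-p) = -0.135*log2(0.135) - 0.865*log2(0.865) = 0.390011 + 0.180982 = 0.571. C = 1 - H(p) = 1 - 0.571 = 0.429

0.429 bits


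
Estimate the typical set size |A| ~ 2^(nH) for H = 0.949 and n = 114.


log2|A_typical| = nH = 114 * 0.949 = 108.186, so |A_typical| ~ 2^108.186 = 3.692e+32

3.692e+32


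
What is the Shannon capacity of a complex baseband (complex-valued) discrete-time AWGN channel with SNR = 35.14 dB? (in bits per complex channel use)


SNR_linear = 10^(35.14/10) = 3265.8783; C = log2(1 + SNR_linear) = log2(1 + 3265.8783) = 11.6737

11.6737 bits/channel use


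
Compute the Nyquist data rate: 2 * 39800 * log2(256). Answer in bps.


Rate = 2 * B * log2(M) = 2 * 39800 * 8.0 = 636800.0

636800.0 bps


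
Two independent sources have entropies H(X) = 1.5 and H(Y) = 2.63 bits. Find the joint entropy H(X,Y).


For independent variables, H(X,Y) = H(X) + H(Y) = 1.5 + 2.63 = 4.13

4.13 bits


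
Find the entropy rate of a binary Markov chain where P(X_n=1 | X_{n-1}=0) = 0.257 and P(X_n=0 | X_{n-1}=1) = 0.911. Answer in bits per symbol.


Stationary distribution: pi_0 = p10/(p01+p10) = 0.78, pi_1 = 0.22. Entropy rate H' = pi_0*H(p01) + pi_1*H(p10) = 0.78*0.8222 + 0.22*0.4331 = 0.7366

0.7366 bits/symbol


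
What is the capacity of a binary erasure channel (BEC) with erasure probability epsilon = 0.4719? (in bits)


C = 1 - epsilon = 1 - 0.4719 = 0.5281

0.5281 bits


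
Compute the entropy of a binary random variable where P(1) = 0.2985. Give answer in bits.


H = -p*log2(p) - (1-p)*log2(1-p). -0.2985*log2(0.2985) = 0.520643; -0.7015*log2(0.7015) = 0.358807. H = 0.520643 + 0.358807 = 0.8794

0.8794 bits


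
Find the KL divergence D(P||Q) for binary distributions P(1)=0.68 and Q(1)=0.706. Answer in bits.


KL = p*log2(p/q) + (1-p)*log2((1-p)/(1-q)) = 0.68*log2(0.68/0.706) + 0.32*log2(0.32/0.294) = 0.0023

0.0023 bits


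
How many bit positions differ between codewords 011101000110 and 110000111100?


Count differing positions: ^ . ^ ^ . ^ ^ ^ ^ . ^ . = 8 differences

8
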